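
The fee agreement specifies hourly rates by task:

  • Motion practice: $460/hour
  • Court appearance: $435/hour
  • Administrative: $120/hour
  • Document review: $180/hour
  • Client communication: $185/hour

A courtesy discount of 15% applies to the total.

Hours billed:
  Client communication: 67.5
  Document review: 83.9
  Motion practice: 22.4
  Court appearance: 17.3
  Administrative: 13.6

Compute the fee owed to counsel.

$39,993.35

Motion practice: 22.4 × $460 = $10,304.00
Court appearance: 17.3 × $435 = $7,525.50
Administrative: 13.6 × $120 = $1,632.00
Document review: 83.9 × $180 = $15,102.00
Client communication: 67.5 × $185 = $12,487.50
Subtotal: $47,051.00
Less 15% discount: −$7,057.65
Total: $47,051.00 − $7,057.65 = $39,993.35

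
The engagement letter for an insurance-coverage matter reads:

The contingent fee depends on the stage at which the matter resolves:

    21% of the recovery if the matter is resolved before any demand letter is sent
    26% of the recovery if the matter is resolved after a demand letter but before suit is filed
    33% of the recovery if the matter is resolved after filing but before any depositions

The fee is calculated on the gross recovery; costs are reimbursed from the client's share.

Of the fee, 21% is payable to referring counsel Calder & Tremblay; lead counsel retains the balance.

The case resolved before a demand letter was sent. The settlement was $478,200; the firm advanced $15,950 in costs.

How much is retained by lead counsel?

$79,333.38

Fee base is the gross recovery, $478,200; costs are reimbursed separately.
The matter resolved before a demand letter was sent, so the 21% rate applies.
$478,200 × 21% = $100,422.00
Referral share: 21% of $100,422.00 = $21,088.62; lead counsel retains $100,422.00 − $21,088.62 = $79,333.38.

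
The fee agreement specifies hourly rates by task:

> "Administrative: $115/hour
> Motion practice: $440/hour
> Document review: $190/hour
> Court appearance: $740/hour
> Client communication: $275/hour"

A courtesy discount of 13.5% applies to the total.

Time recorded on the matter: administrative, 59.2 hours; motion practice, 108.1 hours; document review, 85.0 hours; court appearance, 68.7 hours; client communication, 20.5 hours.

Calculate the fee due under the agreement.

$109,852.84

Administrative: 59.2 × $115 = $6,808.00
Motion practice: 108.1 × $440 = $47,564.00
Document review: 85.0 × $190 = $16,150.00
Court appearance: 68.7 × $740 = $50,838.00
Client communication: 20.5 × $275 = $5,637.50
Subtotal: $126,997.50
Less 13.5% discount: −$17,144.66
Total: $126,997.50 − $17,144.66 = $109,852.84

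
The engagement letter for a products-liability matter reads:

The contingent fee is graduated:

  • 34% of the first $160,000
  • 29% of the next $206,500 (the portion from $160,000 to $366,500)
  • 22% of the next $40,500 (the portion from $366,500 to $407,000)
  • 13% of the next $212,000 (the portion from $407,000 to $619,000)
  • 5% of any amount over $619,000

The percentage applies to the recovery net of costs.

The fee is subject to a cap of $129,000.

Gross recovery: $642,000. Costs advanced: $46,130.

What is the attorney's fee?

$129,000.00

Fee base (net of costs): $642,000 − $46,130 = $595,870
First $160,000 at 34% = $54,400.00
Next $206,500 at 29% = $59,885.00
Next $40,500 at 22% = $8,910.00
Remaining $188,870 at 13% = $24,553.10
Fee: $54,400.00 + $59,885.00 + $8,910.00 + $24,553.10 = $147,748.10
$147,748.10 exceeds the $129,000 cap, so the fee is capped at $129,000.00.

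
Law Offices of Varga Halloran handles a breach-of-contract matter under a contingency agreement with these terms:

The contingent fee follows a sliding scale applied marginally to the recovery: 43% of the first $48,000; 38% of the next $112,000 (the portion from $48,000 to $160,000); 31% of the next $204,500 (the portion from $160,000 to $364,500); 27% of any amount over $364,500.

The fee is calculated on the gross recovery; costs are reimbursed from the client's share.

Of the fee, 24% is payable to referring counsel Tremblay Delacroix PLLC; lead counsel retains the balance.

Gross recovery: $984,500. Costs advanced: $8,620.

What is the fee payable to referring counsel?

Fee base is the gross recovery, $984,500; costs are reimbursed separately.
First $48,000 at 43% = $20,640.00
Next $112,000 at 38% = $42,560.00
Next $204,500 at 31% = $63,395.00
Remaining $620,000 at 27% = $167,400.00
Fee: $20,640.00 + $42,560.00 + $63,395.00 + $167,400.00 = $293,995.00
Referral share: 24% of $293,995.00 = $70,558.80; lead counsel retains $293,995.00 − $70,558.80 = $223,436.20.

$70,558.80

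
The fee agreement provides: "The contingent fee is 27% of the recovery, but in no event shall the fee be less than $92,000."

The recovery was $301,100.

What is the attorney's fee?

27% of $301,100 = $81,297.00
That is below the $92,000 minimum, so the minimum applies.

$92,000.00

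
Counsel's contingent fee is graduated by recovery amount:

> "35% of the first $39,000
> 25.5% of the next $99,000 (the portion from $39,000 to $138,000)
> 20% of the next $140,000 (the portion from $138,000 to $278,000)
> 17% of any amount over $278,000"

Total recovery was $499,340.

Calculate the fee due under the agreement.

$104,522.80

First $39,000 at 35% = $13,650.00
Next $99,000 at 25.5% = $25,245.00
Next $140,000 at 20% = $28,000.00
Remaining $221,340 at 17% = $37,627.80
Fee: $13,650.00 + $25,245.00 + $28,000.00 + $37,627.80 = $104,522.80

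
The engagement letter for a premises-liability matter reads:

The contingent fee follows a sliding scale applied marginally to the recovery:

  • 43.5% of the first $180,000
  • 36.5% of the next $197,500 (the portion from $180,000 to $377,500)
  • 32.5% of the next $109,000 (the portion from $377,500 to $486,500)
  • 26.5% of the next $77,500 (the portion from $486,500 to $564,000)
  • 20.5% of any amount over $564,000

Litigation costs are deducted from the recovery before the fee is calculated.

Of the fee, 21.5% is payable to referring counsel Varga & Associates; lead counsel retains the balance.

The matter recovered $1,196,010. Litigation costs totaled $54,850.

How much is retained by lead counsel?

Fee base (net of costs): $1,196,010 − $54,850 = $1,141,160
First $180,000 at 43.5% = $78,300.00
Next $197,500 at 36.5% = $72,087.50
Next $109,000 at 32.5% = $35,425.00
Next $77,500 at 26.5% = $20,537.50
Remaining $577,160 at 20.5% = $118,317.80
Fee: $78,300.00 + $72,087.50 + $35,425.00 + $20,537.50 + $118,317.80 = $324,667.80
Referral share: 21.5% of $324,667.80 = $69,803.58; lead counsel retains $324,667.80 − $69,803.58 = $254,864.22.

$254,864.22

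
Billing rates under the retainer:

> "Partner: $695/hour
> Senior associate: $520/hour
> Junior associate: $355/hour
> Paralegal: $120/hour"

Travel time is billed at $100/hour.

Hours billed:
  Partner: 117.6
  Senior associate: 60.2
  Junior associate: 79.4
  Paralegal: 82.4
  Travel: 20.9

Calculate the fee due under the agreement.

Partner: 117.6 × $695 = $81,732.00
Senior associate: 60.2 × $520 = $31,304.00
Junior associate: 79.4 × $355 = $28,187.00
Paralegal: 82.4 × $120 = $9,888.00
Subtotal: $81,732.00 + $31,304.00 + $28,187.00 + $9,888.00 = $151,111.00
Travel: 20.9 × $100 = $2,090.00
Total: $151,111.00 + $2,090.00 = $153,201.00

$153,201.00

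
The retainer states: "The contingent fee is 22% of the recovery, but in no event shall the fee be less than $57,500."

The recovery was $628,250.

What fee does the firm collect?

22% of $628,250 = $138,215.00
That exceeds the $57,500 minimum.

$138,215.00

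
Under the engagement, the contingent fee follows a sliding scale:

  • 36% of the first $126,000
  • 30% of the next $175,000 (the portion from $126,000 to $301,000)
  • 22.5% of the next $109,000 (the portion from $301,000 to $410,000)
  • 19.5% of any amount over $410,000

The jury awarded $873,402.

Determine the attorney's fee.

$212,748.39

First $126,000 at 36% = $45,360.00
Next $175,000 at 30% = $52,500.00
Next $109,000 at 22.5% = $24,525.00
Remaining $463,402 at 19.5% = $90,363.39
Fee: $45,360.00 + $52,500.00 + $24,525.00 + $90,363.39 = $212,748.39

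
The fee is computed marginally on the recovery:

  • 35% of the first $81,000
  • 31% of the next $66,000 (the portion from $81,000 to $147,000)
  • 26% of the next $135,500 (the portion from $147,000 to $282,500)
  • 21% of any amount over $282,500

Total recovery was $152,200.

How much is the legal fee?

First $81,000 at 35% = $28,350.00
Next $66,000 at 31% = $20,460.00
Remaining $5,200 at 26% = $1,352.00
Fee: $28,350.00 + $20,460.00 + $1,352.00 = $50,162.00

$50,162.00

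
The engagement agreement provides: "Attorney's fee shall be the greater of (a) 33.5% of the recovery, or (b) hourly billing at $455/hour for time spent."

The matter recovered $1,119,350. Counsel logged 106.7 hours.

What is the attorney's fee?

(a) 33.5% of $1,119,350 = $374,982.25
(b) 106.7 × $455 = $48,548.50
The greater is (a): $374,982.25.

$374,982.25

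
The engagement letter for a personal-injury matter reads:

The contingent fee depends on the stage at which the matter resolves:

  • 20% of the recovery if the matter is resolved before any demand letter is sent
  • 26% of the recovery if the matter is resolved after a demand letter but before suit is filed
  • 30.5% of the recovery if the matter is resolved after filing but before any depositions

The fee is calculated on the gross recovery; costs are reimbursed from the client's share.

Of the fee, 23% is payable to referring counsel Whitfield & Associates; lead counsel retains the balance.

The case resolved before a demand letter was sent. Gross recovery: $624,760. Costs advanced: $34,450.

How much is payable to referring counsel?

$28,738.96

Fee base is the gross recovery, $624,760; costs are reimbursed separately.
The matter resolved before a demand letter was sent, so the 20% rate applies.
$624,760 × 20% = $124,952.00
Referral share: 23% of $124,952.00 = $28,738.96; lead counsel retains $124,952.00 − $28,738.96 = $96,213.04.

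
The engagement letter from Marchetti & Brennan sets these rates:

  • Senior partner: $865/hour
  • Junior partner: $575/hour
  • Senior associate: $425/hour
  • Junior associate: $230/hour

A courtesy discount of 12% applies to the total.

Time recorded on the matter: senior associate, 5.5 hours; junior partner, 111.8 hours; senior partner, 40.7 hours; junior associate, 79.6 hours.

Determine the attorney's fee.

$105,719.68

Senior partner: 40.7 × $865 = $35,205.50
Junior partner: 111.8 × $575 = $64,285.00
Senior associate: 5.5 × $425 = $2,337.50
Junior associate: 79.6 × $230 = $18,308.00
Subtotal: $120,136.00
Less 12% discount: −$14,416.32
Total: $120,136.00 − $14,416.32 = $105,719.68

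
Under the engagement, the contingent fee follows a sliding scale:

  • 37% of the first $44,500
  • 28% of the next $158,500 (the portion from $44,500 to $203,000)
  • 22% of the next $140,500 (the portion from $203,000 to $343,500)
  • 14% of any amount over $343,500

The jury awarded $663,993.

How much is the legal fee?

$136,624.02

First $44,500 at 37% = $16,465.00
Next $158,500 at 28% = $44,380.00
Next $140,500 at 22% = $30,910.00
Remaining $320,493 at 14% = $44,869.02
Fee: $16,465.00 + $44,380.00 + $30,910.00 + $44,869.02 = $136,624.02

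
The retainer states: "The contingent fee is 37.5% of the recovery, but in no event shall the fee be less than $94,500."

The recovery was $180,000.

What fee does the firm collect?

$94,500.00

37.5% of $180,000 = $67,500.00
That is below the $94,500 minimum, so the minimum applies.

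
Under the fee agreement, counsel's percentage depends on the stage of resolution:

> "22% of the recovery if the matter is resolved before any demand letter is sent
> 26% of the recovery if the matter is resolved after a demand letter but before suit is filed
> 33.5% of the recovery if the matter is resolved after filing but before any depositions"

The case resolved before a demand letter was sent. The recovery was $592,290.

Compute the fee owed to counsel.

The matter resolved before a demand letter was sent, so the 22% rate applies.
$592,290 × 22% = $130,303.80

$130,303.80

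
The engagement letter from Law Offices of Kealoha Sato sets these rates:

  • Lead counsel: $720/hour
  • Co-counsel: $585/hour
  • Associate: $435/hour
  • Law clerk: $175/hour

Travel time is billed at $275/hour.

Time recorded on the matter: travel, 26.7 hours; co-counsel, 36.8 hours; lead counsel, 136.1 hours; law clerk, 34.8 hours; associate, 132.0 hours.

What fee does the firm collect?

$190,372.50

Lead counsel: 136.1 × $720 = $97,992.00
Co-counsel: 36.8 × $585 = $21,528.00
Associate: 132.0 × $435 = $57,420.00
Law clerk: 34.8 × $175 = $6,090.00
Subtotal: $97,992.00 + $21,528.00 + $57,420.00 + $6,090.00 = $183,030.00
Travel: 26.7 × $275 = $7,342.50
Total: $183,030.00 + $7,342.50 = $190,372.50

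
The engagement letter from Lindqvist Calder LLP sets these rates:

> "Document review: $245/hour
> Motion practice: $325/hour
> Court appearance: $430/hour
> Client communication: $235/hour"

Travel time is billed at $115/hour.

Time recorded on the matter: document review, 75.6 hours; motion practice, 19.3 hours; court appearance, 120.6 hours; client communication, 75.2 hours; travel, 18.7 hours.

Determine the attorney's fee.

$96,475.00

Document review: 75.6 × $245 = $18,522.00
Motion practice: 19.3 × $325 = $6,272.50
Court appearance: 120.6 × $430 = $51,858.00
Client communication: 75.2 × $235 = $17,672.00
Subtotal: $18,522.00 + $6,272.50 + $51,858.00 + $17,672.00 = $94,324.50
Travel: 18.7 × $115 = $2,150.50
Total: $94,324.50 + $2,150.50 = $96,475.00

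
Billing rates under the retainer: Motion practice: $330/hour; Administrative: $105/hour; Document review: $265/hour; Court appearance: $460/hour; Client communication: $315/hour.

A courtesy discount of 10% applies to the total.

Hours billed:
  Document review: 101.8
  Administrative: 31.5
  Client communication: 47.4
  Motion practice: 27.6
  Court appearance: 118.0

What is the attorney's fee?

Motion practice: 27.6 × $330 = $9,108.00
Administrative: 31.5 × $105 = $3,307.50
Document review: 101.8 × $265 = $26,977.00
Court appearance: 118.0 × $460 = $54,280.00
Client communication: 47.4 × $315 = $14,931.00
Subtotal: $108,603.50
Less 10% discount: −$10,860.35
Total: $108,603.50 − $10,860.35 = $97,743.15

$97,743.15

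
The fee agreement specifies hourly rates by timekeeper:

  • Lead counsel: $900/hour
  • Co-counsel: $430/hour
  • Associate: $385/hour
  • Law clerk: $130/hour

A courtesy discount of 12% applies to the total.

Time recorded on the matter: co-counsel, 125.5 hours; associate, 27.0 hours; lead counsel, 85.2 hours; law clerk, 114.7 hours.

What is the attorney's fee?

$137,236.88

Lead counsel: 85.2 × $900 = $76,680.00
Co-counsel: 125.5 × $430 = $53,965.00
Associate: 27.0 × $385 = $10,395.00
Law clerk: 114.7 × $130 = $14,911.00
Subtotal: $155,951.00
Less 12% discount: −$18,714.12
Total: $155,951.00 − $18,714.12 = $137,236.88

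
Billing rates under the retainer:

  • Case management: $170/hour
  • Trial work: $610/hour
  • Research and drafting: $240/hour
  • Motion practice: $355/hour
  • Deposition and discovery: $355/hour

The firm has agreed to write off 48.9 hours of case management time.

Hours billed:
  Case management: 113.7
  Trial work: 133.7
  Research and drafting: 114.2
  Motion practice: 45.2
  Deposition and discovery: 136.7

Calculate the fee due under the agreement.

Case management: 113.7 × $170 = $19,329.00
Trial work: 133.7 × $610 = $81,557.00
Research and drafting: 114.2 × $240 = $27,408.00
Motion practice: 45.2 × $355 = $16,046.00
Deposition and discovery: 136.7 × $355 = $48,528.50
Subtotal: $192,868.50
Write-off: 48.9 × $170 = $8,313.00
Total: $192,868.50 − $8,313.00 = $184,555.50

$184,555.50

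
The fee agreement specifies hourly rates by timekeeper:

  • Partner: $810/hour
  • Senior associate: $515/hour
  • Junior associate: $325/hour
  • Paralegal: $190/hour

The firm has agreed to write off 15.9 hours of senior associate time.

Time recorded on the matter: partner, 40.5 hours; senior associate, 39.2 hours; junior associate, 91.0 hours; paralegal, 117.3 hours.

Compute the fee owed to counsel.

$96,666.50

Partner: 40.5 × $810 = $32,805.00
Senior associate: 39.2 × $515 = $20,188.00
Junior associate: 91.0 × $325 = $29,575.00
Paralegal: 117.3 × $190 = $22,287.00
Subtotal: $104,855.00
Write-off: 15.9 × $515 = $8,188.50
Total: $104,855.00 − $8,188.50 = $96,666.50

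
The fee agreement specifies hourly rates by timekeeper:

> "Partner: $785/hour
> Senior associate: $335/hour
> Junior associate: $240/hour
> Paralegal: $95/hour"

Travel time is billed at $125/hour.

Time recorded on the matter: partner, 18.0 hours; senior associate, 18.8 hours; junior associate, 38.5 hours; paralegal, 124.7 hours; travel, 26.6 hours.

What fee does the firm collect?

Partner: 18.0 × $785 = $14,130.00
Senior associate: 18.8 × $335 = $6,298.00
Junior associate: 38.5 × $240 = $9,240.00
Paralegal: 124.7 × $95 = $11,846.50
Subtotal: $14,130.00 + $6,298.00 + $9,240.00 + $11,846.50 = $41,514.50
Travel: 26.6 × $125 = $3,325.00
Total: $41,514.50 + $3,325.00 = $44,839.50

$44,839.50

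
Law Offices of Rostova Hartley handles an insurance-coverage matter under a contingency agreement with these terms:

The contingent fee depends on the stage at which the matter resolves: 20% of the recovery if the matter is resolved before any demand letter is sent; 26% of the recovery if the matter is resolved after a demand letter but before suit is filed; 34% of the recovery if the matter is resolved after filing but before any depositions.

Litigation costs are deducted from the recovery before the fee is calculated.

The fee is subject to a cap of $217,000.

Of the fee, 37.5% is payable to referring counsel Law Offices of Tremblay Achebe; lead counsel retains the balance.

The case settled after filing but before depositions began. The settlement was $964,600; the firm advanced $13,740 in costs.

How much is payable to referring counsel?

$81,375.00

Fee base (net of costs): $964,600 − $13,740 = $950,860
The matter settled after filing but before depositions began, so the 34% rate applies.
$950,860 × 34% = $323,292.40
$323,292.40 exceeds the $217,000 cap, so the fee is capped at $217,000.00.
Referral share: 37.5% of $217,000.00 = $81,375.00; lead counsel retains $217,000.00 − $81,375.00 = $135,625.00.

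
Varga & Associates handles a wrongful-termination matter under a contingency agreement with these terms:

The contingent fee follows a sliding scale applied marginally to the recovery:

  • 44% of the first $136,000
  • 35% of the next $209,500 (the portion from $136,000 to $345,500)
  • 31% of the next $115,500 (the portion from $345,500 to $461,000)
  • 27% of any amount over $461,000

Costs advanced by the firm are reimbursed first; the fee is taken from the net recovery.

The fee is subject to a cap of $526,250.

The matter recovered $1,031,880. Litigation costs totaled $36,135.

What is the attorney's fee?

$313,351.15

Fee base (net of costs): $1,031,880 − $36,135 = $995,745
First $136,000 at 44% = $59,840.00
Next $209,500 at 35% = $73,325.00
Next $115,500 at 31% = $35,805.00
Remaining $534,745 at 27% = $144,381.15
Fee: $59,840.00 + $73,325.00 + $35,805.00 + $144,381.15 = $313,351.15
$313,351.15 is under the $526,250 cap.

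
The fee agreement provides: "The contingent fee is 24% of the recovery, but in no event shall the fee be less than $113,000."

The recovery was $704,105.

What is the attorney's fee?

24% of $704,105 = $168,985.20
That exceeds the $113,000 minimum.

$168,985.20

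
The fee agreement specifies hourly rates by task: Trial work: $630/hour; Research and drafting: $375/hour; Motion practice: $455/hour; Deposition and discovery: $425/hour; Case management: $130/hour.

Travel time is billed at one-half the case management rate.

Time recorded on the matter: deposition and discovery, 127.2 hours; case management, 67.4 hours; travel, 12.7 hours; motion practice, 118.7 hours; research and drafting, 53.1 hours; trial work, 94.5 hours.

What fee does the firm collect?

Trial work: 94.5 × $630 = $59,535.00
Research and drafting: 53.1 × $375 = $19,912.50
Motion practice: 118.7 × $455 = $54,008.50
Deposition and discovery: 127.2 × $425 = $54,060.00
Case management: 67.4 × $130 = $8,762.00
Subtotal: $59,535.00 + $19,912.50 + $54,008.50 + $54,060.00 + $8,762.00 = $196,278.00
Travel: 12.7 × ($130 ÷ 2) = 12.7 × $65.00 = $825.50
Total: $196,278.00 + $825.50 = $197,103.50

$197,103.50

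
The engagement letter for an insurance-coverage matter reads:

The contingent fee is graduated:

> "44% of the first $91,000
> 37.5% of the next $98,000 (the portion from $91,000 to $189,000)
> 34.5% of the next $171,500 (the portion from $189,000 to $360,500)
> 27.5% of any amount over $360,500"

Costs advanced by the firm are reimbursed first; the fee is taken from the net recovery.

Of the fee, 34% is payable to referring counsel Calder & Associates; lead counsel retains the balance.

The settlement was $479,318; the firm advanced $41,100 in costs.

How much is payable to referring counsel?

$53,492.18

Fee base (net of costs): $479,318 − $41,100 = $438,218
First $91,000 at 44% = $40,040.00
Next $98,000 at 37.5% = $36,750.00
Next $171,500 at 34.5% = $59,167.50
Remaining $77,718 at 27.5% = $21,372.45
Fee: $40,040.00 + $36,750.00 + $59,167.50 + $21,372.45 = $157,329.95
Referral share: 34% of $157,329.95 = $53,492.18; lead counsel retains $157,329.95 − $53,492.18 = $103,837.77.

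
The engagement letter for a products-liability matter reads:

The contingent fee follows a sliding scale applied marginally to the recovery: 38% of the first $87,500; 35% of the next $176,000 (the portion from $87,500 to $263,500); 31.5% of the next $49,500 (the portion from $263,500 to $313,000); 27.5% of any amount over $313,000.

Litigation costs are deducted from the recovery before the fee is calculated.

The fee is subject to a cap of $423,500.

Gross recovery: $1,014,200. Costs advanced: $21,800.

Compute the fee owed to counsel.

$297,277.50

Fee base (net of costs): $1,014,200 − $21,800 = $992,400
First $87,500 at 38% = $33,250.00
Next $176,000 at 35% = $61,600.00
Next $49,500 at 31.5% = $15,592.50
Remaining $679,400 at 27.5% = $186,835.00
Fee: $33,250.00 + $61,600.00 + $15,592.50 + $186,835.00 = $297,277.50
$297,277.50 is under the $423,500 cap.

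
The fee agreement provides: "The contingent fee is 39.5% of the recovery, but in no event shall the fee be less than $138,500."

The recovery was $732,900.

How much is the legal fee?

39.5% of $732,900 = $289,495.50
That exceeds the $138,500 minimum.

$289,495.50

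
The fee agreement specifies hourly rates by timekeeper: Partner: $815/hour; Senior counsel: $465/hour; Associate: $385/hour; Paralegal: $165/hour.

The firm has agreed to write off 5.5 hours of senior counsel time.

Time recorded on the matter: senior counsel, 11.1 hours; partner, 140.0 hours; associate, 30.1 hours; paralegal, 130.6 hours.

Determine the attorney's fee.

$149,841.50

Partner: 140.0 × $815 = $114,100.00
Senior counsel: 11.1 × $465 = $5,161.50
Associate: 30.1 × $385 = $11,588.50
Paralegal: 130.6 × $165 = $21,549.00
Subtotal: $152,399.00
Write-off: 5.5 × $465 = $2,557.50
Total: $152,399.00 − $2,557.50 = $149,841.50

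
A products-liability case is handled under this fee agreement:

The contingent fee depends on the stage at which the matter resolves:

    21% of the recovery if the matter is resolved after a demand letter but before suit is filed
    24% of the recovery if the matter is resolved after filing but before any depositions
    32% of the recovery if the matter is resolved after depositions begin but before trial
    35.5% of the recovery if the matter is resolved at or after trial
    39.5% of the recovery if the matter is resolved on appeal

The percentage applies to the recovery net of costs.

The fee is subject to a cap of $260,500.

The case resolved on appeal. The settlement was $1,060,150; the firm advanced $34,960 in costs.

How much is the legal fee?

Fee base (net of costs): $1,060,150 − $34,960 = $1,025,190
The matter resolved on appeal, so the 39.5% rate applies.
$1,025,190 × 39.5% = $404,950.05
$404,950.05 exceeds the $260,500 cap, so the fee is capped at $260,500.00.

$260,500.00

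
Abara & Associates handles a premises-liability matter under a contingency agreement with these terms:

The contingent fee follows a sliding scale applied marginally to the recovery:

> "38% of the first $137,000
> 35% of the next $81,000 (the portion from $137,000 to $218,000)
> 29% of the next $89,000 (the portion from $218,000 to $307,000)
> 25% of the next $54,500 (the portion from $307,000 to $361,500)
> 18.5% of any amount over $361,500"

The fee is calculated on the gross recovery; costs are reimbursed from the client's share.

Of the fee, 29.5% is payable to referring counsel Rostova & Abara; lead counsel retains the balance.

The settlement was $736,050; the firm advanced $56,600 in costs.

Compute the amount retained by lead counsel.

$133,341.41

Fee base is the gross recovery, $736,050; costs are reimbursed separately.
First $137,000 at 38% = $52,060.00
Next $81,000 at 35% = $28,350.00
Next $89,000 at 29% = $25,810.00
Next $54,500 at 25% = $13,625.00
Remaining $374,550 at 18.5% = $69,291.75
Fee: $52,060.00 + $28,350.00 + $25,810.00 + $13,625.00 + $69,291.75 = $189,136.75
Referral share: 29.5% of $189,136.75 = $55,795.34; lead counsel retains $189,136.75 − $55,795.34 = $133,341.41.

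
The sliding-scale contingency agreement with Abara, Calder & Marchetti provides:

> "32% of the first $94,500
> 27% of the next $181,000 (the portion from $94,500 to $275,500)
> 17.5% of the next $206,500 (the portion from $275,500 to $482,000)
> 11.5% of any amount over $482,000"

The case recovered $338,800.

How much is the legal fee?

First $94,500 at 32% = $30,240.00
Next $181,000 at 27% = $48,870.00
Remaining $63,300 at 17.5% = $11,077.50
Fee: $30,240.00 + $48,870.00 + $11,077.50 = $90,187.50

$90,187.50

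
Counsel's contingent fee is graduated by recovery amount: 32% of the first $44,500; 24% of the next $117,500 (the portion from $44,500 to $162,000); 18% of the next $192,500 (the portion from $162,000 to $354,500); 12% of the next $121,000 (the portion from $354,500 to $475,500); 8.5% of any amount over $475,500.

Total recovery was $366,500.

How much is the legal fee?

First $44,500 at 32% = $14,240.00
Next $117,500 at 24% = $28,200.00
Next $192,500 at 18% = $34,650.00
Remaining $12,000 at 12% = $1,440.00
Fee: $14,240.00 + $28,200.00 + $34,650.00 + $1,440.00 = $78,530.00

$78,530.00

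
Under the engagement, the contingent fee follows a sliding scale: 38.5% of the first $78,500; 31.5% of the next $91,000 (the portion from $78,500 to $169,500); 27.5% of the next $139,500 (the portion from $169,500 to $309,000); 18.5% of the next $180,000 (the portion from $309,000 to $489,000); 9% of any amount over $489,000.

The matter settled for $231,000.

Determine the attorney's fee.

First $78,500 at 38.5% = $30,222.50
Next $91,000 at 31.5% = $28,665.00
Remaining $61,500 at 27.5% = $16,912.50
Fee: $30,222.50 + $28,665.00 + $16,912.50 = $75,800.00

$75,800.00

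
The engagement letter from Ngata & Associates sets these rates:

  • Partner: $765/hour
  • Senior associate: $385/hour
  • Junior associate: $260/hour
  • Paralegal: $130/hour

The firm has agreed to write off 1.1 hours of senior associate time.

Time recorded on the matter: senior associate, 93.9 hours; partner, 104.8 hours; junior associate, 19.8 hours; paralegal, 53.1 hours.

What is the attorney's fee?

$127,951.00

Partner: 104.8 × $765 = $80,172.00
Senior associate: 93.9 × $385 = $36,151.50
Junior associate: 19.8 × $260 = $5,148.00
Paralegal: 53.1 × $130 = $6,903.00
Subtotal: $128,374.50
Write-off: 1.1 × $385 = $423.50
Total: $128,374.50 − $423.50 = $127,951.00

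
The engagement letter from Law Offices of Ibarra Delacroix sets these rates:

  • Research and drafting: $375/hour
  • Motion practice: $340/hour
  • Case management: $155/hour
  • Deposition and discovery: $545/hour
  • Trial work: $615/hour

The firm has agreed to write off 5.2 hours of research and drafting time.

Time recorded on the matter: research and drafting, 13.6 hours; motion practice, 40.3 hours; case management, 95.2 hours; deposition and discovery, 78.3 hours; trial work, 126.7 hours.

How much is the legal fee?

$152,202.00

Research and drafting: 13.6 × $375 = $5,100.00
Motion practice: 40.3 × $340 = $13,702.00
Case management: 95.2 × $155 = $14,756.00
Deposition and discovery: 78.3 × $545 = $42,673.50
Trial work: 126.7 × $615 = $77,920.50
Subtotal: $154,152.00
Write-off: 5.2 × $375 = $1,950.00
Total: $154,152.00 − $1,950.00 = $152,202.00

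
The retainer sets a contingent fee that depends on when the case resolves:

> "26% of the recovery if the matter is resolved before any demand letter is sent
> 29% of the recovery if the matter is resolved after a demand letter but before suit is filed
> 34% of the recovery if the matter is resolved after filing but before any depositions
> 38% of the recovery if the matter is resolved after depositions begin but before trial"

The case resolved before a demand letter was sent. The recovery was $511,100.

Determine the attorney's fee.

$132,886.00

The matter resolved before a demand letter was sent, so the 26% rate applies.
$511,100 × 26% = $132,886.00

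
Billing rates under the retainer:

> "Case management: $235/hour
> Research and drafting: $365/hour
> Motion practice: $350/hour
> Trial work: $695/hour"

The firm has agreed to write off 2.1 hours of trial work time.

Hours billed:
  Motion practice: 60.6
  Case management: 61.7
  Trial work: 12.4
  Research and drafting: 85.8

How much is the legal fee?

Case management: 61.7 × $235 = $14,499.50
Research and drafting: 85.8 × $365 = $31,317.00
Motion practice: 60.6 × $350 = $21,210.00
Trial work: 12.4 × $695 = $8,618.00
Subtotal: $75,644.50
Write-off: 2.1 × $695 = $1,459.50
Total: $75,644.50 − $1,459.50 = $74,185.00

$74,185.00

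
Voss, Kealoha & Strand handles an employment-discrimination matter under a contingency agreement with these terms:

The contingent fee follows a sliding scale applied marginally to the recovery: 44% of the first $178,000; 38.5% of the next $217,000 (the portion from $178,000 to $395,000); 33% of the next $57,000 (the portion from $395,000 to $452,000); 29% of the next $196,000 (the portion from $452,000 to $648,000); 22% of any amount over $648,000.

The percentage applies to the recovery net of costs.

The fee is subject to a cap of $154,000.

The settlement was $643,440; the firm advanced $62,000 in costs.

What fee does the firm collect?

Fee base (net of costs): $643,440 − $62,000 = $581,440
First $178,000 at 44% = $78,320.00
Next $217,000 at 38.5% = $83,545.00
Next $57,000 at 33% = $18,810.00
Remaining $129,440 at 29% = $37,537.60
Fee: $78,320.00 + $83,545.00 + $18,810.00 + $37,537.60 = $218,212.60
$218,212.60 exceeds the $154,000 cap, so the fee is capped at $154,000.00.

$154,000.00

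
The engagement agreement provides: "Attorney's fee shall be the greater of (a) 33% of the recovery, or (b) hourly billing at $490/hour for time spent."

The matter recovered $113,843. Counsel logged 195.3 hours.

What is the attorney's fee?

(a) 33% of $113,843 = $37,568.19
(b) 195.3 × $490 = $95,697.00
The greater is (b): $95,697.00.

$95,697.00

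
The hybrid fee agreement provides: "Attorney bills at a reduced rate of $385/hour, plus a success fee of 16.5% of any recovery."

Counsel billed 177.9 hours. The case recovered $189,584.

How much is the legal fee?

Hourly: 177.9 × $385 = $68,491.50
Success fee: 16.5% of $189,584 = $31,281.36
Total: $68,491.50 + $31,281.36 = $99,772.86

$99,772.86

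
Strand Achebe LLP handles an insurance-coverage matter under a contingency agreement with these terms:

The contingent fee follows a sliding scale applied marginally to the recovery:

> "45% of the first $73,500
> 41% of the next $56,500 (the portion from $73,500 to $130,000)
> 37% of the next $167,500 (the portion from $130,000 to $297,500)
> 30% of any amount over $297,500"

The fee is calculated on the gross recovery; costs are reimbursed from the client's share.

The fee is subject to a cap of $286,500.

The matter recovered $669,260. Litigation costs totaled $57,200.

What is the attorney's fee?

Fee base is the gross recovery, $669,260; costs are reimbursed separately.
First $73,500 at 45% = $33,075.00
Next $56,500 at 41% = $23,165.00
Next $167,500 at 37% = $61,975.00
Remaining $371,760 at 30% = $111,528.00
Fee: $33,075.00 + $23,165.00 + $61,975.00 + $111,528.00 = $229,743.00
$229,743.00 is under the $286,500 cap.

$229,743.00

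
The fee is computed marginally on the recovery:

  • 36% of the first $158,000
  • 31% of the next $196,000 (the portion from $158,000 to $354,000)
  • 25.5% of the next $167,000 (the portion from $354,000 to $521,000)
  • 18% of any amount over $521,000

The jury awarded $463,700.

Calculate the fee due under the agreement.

First $158,000 at 36% = $56,880.00
Next $196,000 at 31% = $60,760.00
Remaining $109,700 at 25.5% = $27,973.50
Fee: $56,880.00 + $60,760.00 + $27,973.50 = $145,613.50

$145,613.50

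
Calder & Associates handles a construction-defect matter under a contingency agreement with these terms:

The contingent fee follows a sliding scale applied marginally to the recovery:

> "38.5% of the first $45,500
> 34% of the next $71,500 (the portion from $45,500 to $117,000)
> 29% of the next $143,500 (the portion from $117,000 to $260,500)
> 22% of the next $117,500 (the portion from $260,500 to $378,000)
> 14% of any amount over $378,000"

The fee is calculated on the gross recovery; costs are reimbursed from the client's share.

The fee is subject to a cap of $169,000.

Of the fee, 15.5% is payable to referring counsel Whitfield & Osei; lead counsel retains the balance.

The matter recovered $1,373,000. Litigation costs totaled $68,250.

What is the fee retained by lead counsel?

Fee base is the gross recovery, $1,373,000; costs are reimbursed separately.
First $45,500 at 38.5% = $17,517.50
Next $71,500 at 34% = $24,310.00
Next $143,500 at 29% = $41,615.00
Next $117,500 at 22% = $25,850.00
Remaining $995,000 at 14% = $139,300.00
Fee: $17,517.50 + $24,310.00 + $41,615.00 + $25,850.00 + $139,300.00 = $248,592.50
$248,592.50 exceeds the $169,000 cap, so the fee is capped at $169,000.00.
Referral share: 15.5% of $169,000.00 = $26,195.00; lead counsel retains $169,000.00 − $26,195.00 = $142,805.00.

$142,805.00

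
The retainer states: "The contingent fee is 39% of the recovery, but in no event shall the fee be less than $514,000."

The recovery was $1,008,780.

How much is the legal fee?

39% of $1,008,780 = $393,424.20
That is below the $514,000 minimum, so the minimum applies.

$514,000.00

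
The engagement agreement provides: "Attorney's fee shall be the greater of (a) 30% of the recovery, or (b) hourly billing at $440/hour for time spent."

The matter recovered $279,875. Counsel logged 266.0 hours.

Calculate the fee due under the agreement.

(a) 30% of $279,875 = $83,962.50
(b) 266.0 × $440 = $117,040.00
The greater is (b): $117,040.00.

$117,040.00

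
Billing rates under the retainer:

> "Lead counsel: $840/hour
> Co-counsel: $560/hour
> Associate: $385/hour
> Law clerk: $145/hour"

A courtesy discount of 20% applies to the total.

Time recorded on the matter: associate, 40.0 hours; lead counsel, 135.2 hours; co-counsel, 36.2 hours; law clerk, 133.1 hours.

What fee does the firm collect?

$134,831.60

Lead counsel: 135.2 × $840 = $113,568.00
Co-counsel: 36.2 × $560 = $20,272.00
Associate: 40.0 × $385 = $15,400.00
Law clerk: 133.1 × $145 = $19,299.50
Subtotal: $168,539.50
Less 20% discount: −$33,707.90
Total: $168,539.50 − $33,707.90 = $134,831.60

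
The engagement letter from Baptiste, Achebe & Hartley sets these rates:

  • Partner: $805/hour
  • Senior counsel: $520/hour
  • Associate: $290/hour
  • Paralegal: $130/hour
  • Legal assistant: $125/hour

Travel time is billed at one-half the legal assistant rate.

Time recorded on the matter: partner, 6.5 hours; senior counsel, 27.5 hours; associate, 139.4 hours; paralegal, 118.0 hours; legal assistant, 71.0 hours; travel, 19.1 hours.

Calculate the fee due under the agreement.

Partner: 6.5 × $805 = $5,232.50
Senior counsel: 27.5 × $520 = $14,300.00
Associate: 139.4 × $290 = $40,426.00
Paralegal: 118.0 × $130 = $15,340.00
Legal assistant: 71.0 × $125 = $8,875.00
Subtotal: $5,232.50 + $14,300.00 + $40,426.00 + $15,340.00 + $8,875.00 = $84,173.50
Travel: 19.1 × ($125 ÷ 2) = 19.1 × $62.50 = $1,193.75
Total: $84,173.50 + $1,193.75 = $85,367.25

$85,367.25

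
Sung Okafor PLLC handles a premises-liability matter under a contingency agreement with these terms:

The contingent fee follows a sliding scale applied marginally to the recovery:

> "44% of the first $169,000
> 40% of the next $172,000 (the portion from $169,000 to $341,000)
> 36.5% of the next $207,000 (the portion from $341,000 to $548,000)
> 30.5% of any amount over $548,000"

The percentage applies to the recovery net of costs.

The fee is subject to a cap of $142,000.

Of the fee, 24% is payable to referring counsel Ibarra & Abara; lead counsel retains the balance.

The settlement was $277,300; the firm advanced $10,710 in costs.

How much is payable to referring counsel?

Fee base (net of costs): $277,300 − $10,710 = $266,590
First $169,000 at 44% = $74,360.00
Remaining $97,590 at 40% = $39,036.00
Fee: $74,360.00 + $39,036.00 = $113,396.00
$113,396.00 is under the $142,000 cap.
Referral share: 24% of $113,396.00 = $27,215.04; lead counsel retains $113,396.00 − $27,215.04 = $86,180.96.

$27,215.04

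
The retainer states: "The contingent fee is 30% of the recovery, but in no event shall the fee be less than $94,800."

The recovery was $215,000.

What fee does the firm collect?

$94,800.00

30% of $215,000 = $64,500.00
That is below the $94,800 minimum, so the minimum applies.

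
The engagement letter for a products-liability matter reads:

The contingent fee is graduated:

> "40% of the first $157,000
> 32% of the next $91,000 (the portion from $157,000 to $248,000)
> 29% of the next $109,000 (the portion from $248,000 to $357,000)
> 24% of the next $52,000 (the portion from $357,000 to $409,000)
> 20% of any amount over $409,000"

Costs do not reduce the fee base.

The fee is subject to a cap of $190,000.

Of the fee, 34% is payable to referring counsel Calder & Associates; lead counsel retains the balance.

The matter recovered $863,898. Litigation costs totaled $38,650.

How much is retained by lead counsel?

Fee base is the gross recovery, $863,898; costs are reimbursed separately.
First $157,000 at 40% = $62,800.00
Next $91,000 at 32% = $29,120.00
Next $109,000 at 29% = $31,610.00
Next $52,000 at 24% = $12,480.00
Remaining $454,898 at 20% = $90,979.60
Fee: $62,800.00 + $29,120.00 + $31,610.00 + $12,480.00 + $90,979.60 = $226,989.60
$226,989.60 exceeds the $190,000 cap, so the fee is capped at $190,000.00.
Referral share: 34% of $190,000.00 = $64,600.00; lead counsel retains $190,000.00 − $64,600.00 = $125,400.00.

$125,400.00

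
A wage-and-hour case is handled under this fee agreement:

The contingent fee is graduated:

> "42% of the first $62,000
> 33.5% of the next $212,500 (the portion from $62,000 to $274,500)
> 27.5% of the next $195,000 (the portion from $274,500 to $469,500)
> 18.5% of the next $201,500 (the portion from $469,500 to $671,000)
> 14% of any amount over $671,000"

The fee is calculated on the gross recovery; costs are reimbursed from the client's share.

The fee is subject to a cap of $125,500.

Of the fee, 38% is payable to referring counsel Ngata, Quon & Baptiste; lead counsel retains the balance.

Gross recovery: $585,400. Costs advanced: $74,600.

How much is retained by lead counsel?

Fee base is the gross recovery, $585,400; costs are reimbursed separately.
First $62,000 at 42% = $26,040.00
Next $212,500 at 33.5% = $71,187.50
Next $195,000 at 27.5% = $53,625.00
Remaining $115,900 at 18.5% = $21,441.50
Fee: $26,040.00 + $71,187.50 + $53,625.00 + $21,441.50 = $172,294.00
$172,294.00 exceeds the $125,500 cap, so the fee is capped at $125,500.00.
Referral share: 38% of $125,500.00 = $47,690.00; lead counsel retains $125,500.00 − $47,690.00 = $77,810.00.

$77,810.00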